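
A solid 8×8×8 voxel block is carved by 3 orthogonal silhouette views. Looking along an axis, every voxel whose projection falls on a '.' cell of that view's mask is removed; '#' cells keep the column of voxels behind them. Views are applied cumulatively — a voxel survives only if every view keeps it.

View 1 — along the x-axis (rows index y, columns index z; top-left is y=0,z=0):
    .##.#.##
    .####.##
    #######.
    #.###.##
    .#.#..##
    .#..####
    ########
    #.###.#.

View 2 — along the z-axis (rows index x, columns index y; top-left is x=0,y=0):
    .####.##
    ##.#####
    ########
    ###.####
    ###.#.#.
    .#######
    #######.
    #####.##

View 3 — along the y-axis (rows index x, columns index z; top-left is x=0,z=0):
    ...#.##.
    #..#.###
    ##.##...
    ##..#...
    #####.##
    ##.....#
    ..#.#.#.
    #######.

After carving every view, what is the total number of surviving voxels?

initial block: 8^3 = 512
after view 1 [x-axis, 46 of 64 cells solid] → remaining = 368
after view 2 [z-axis, 54 of 64 cells solid] → remaining = 314
after view 3 [y-axis, 35 of 64 cells solid] → remaining = 171

voxel count = 171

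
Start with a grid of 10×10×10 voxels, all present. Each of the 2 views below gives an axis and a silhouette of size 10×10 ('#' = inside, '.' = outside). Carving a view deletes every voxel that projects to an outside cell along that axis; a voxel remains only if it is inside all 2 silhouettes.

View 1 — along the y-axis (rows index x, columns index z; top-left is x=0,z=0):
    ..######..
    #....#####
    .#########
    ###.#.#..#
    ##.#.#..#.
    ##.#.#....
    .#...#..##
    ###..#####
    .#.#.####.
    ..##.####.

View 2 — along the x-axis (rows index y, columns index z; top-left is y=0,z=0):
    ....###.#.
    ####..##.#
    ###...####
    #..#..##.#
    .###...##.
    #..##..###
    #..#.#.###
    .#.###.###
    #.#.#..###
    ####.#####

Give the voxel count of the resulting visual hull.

remaining voxels: 370

full grid |V| = 1000
step 1: project along y, AND mask (60/100) → |grid| = 600
step 2: project along x, AND mask (62/100) → |grid| = 370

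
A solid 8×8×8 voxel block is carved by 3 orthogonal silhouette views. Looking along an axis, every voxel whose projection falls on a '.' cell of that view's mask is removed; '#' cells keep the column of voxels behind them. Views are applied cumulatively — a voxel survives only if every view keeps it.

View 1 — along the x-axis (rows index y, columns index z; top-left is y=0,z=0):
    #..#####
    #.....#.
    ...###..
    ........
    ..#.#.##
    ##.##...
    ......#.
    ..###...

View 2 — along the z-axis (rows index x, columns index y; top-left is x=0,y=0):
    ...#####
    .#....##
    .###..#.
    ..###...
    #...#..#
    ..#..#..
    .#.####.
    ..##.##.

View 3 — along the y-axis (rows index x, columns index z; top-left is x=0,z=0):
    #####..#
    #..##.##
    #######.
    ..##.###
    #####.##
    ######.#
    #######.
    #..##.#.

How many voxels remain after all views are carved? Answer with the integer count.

initial block: 8^3 = 512
carve view 1 (along x, YZ-mask fill 23/64): 184 voxels remain
carve view 2 (along z, XY-mask fill 29/64): 70 voxels remain
carve view 3 (along y, XZ-mask fill 48/64): 61 voxels remain

61 voxels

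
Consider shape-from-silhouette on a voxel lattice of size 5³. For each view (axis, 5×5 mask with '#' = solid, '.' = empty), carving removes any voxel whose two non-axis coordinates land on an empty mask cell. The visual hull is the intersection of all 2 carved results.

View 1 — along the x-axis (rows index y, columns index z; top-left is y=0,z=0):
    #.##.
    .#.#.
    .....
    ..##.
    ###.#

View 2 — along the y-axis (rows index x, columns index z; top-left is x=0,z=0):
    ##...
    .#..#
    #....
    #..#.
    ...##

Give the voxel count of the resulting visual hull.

voxel count = 18

start: 5×5×5 = 125 voxels
after view 1 [x-axis, 11 of 25 cells solid] → remaining = 55
after view 2 [y-axis, 9 of 25 cells solid] → remaining = 18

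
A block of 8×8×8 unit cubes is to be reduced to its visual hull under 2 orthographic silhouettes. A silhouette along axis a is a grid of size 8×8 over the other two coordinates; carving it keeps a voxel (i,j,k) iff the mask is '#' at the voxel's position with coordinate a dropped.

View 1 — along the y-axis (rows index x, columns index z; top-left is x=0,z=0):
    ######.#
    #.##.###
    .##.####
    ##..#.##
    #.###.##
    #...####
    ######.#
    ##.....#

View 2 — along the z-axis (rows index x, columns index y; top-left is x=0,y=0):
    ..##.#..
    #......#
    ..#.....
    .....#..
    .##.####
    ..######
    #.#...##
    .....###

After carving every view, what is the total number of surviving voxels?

full grid |V| = 512
V1 y: intersect with XZ mask (45 set) -- 360 left
V2 z: intersect with XY mask (26 set) -- 147 left

voxel count = 147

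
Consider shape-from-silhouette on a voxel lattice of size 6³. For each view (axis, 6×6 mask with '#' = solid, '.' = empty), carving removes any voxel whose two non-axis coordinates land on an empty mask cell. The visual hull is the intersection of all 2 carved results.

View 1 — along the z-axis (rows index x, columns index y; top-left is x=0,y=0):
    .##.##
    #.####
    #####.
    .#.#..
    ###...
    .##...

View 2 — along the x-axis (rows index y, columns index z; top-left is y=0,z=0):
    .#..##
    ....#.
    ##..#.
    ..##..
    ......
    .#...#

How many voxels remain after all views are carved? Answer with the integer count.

before carving: 216 voxels (6×6×6)
after view 1 [z-axis, 21 of 36 cells solid] → remaining = 126
after view 2 [x-axis, 11 of 36 cells solid] → remaining = 39

39 voxels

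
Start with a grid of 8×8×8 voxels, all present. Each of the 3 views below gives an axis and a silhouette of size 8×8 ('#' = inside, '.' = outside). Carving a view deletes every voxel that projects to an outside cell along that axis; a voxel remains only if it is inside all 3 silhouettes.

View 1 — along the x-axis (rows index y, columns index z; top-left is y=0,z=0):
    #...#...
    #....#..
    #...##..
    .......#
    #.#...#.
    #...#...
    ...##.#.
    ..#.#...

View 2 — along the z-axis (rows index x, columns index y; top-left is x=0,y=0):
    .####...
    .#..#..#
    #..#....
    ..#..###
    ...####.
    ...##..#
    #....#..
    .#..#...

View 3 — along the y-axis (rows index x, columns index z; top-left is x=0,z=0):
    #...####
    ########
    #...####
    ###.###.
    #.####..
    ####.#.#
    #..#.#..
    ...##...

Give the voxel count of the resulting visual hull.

full grid |V| = 512
carve view 1 (along x, YZ-mask fill 18/64): 144 voxels remain
carve view 2 (along z, XY-mask fill 24/64): 53 voxels remain
carve view 3 (along y, XZ-mask fill 40/64): 39 voxels remain

remaining voxels: 39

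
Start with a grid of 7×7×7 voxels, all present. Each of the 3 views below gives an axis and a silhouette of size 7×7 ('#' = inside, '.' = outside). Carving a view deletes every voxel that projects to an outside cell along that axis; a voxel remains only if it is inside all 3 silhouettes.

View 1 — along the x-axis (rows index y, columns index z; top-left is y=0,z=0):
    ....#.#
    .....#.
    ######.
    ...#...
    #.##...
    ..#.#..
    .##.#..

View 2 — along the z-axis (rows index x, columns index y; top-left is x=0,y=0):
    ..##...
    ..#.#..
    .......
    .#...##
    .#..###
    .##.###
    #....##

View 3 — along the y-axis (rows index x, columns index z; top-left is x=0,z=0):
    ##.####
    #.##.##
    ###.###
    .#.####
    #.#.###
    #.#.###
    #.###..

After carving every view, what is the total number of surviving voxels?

full grid |V| = 343
step 1: project along x, AND mask (18/49) → |grid| = 126
step 2: project along z, AND mask (19/49) → |grid| = 53
step 3: project along y, AND mask (36/49) → |grid| = 40

40 voxels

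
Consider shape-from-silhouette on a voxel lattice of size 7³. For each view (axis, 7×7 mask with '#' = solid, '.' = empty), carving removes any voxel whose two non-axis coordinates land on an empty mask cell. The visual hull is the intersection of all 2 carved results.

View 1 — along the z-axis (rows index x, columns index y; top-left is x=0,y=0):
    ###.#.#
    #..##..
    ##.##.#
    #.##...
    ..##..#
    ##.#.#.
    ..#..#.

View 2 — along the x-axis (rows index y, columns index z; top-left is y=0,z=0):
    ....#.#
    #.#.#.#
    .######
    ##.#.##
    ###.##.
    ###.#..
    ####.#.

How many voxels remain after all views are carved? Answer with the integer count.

|visual hull| = 109

initial block: 7^3 = 343
V1 z: intersect with XY mask (25 set) -- 175 left
V2 x: intersect with YZ mask (31 set) -- 109 left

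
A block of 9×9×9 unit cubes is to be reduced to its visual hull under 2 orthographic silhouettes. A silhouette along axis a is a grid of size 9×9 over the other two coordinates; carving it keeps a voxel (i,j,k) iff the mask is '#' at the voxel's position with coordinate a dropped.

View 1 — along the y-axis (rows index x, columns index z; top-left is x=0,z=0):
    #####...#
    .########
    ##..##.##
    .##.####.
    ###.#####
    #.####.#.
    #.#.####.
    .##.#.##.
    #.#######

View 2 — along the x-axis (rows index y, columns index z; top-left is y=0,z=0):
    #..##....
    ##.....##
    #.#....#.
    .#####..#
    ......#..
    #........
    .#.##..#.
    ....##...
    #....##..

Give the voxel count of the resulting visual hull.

initial block: 9^3 = 729
step 1: project along y, AND mask (59/81) → |grid| = 531
step 2: project along x, AND mask (27/81) → |grid| = 179

179 voxels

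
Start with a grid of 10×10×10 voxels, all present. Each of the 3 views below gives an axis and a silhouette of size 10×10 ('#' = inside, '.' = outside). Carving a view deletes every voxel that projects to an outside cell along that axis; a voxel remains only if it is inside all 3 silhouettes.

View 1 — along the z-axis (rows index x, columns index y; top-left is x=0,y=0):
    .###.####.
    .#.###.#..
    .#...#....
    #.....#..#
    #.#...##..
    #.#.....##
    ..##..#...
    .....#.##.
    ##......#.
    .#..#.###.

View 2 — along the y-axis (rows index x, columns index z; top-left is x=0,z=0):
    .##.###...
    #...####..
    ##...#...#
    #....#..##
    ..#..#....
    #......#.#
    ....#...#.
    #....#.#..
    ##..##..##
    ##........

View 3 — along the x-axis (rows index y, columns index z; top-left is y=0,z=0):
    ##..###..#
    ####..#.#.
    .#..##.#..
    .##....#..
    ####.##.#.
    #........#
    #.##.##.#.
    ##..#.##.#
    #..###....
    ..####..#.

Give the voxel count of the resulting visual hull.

initial block: 10^3 = 1000
V1 z: intersect with XY mask (39 set) -- 390 left
V2 y: intersect with XZ mask (36 set) -- 143 left
V3 x: intersect with YZ mask (49 set) -- 73 left

remaining voxels: 73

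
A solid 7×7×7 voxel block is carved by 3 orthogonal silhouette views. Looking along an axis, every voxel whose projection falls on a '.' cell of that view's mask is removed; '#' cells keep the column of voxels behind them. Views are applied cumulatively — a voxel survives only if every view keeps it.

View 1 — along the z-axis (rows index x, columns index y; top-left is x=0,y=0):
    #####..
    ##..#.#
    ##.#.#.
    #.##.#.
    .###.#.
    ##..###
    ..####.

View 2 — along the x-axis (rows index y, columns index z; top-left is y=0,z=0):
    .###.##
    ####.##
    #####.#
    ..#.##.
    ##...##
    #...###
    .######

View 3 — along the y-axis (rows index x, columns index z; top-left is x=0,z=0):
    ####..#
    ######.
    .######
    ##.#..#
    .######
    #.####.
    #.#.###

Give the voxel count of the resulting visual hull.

|visual hull| = 106

full grid |V| = 343
[1] z-view keeps 30 columns → grid now 210
[2] x-view keeps 34 columns → grid now 142
[3] y-view keeps 37 columns → grid now 106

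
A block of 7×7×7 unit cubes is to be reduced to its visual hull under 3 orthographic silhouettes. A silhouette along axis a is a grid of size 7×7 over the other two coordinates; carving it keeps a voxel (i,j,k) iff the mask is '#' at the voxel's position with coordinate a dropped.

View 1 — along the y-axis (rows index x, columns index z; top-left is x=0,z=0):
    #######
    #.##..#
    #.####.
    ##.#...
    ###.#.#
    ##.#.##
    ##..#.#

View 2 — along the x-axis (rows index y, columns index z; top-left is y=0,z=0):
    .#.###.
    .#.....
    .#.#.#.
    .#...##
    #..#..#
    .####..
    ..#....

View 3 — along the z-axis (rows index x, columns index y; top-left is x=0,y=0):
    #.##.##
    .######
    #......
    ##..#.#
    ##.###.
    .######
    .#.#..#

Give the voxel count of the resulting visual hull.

before carving: 343 voxels (7×7×7)
[1] y-view keeps 33 columns → grid now 231
[2] x-view keeps 19 columns → grid now 87
[3] z-view keeps 30 columns → grid now 56

|visual hull| = 56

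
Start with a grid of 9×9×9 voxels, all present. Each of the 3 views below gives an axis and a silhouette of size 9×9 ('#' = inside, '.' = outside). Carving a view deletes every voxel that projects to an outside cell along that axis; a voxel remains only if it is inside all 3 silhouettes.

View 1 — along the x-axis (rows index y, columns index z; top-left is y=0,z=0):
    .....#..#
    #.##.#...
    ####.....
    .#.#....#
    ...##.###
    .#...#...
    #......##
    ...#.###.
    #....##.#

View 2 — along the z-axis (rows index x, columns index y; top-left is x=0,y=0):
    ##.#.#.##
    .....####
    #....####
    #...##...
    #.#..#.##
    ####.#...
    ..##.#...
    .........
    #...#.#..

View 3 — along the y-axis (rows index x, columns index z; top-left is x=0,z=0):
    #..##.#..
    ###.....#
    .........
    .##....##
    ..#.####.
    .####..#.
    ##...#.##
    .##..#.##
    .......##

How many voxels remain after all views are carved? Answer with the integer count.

initial block: 9^3 = 729
V1 x: intersect with YZ mask (31 set) -- 279 left
V2 z: intersect with XY mask (34 set) -- 106 left
V3 y: intersect with XZ mask (34 set) -- 43 left

voxel count = 43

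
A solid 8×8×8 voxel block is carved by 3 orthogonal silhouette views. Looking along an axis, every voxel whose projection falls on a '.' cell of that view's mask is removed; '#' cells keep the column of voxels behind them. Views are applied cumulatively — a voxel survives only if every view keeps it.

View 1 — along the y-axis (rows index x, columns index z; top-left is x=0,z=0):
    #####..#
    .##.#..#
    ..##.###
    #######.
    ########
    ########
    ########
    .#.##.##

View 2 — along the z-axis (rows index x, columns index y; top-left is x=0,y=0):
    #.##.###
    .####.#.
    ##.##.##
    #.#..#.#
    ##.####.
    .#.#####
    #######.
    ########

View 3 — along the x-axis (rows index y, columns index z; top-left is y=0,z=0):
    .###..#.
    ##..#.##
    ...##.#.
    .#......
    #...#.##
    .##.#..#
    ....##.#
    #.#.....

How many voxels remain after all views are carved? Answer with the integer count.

remaining voxels: 128

before carving: 512 voxels (8×8×8)
[1] y-view keeps 51 columns → grid now 408
[2] z-view keeps 48 columns → grid now 306
[3] x-view keeps 26 columns → grid now 128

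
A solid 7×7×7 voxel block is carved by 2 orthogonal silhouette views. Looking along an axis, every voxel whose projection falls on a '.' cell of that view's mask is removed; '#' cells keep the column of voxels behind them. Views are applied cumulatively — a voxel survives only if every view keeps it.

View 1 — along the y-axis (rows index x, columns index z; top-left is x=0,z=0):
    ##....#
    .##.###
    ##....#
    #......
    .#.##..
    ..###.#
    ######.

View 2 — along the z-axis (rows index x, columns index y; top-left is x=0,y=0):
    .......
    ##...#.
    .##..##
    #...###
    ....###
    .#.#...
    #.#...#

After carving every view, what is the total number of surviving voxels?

start: 7×7×7 = 343 voxels
[1] y-view keeps 25 columns → grid now 175
[2] z-view keeps 19 columns → grid now 66

66 voxels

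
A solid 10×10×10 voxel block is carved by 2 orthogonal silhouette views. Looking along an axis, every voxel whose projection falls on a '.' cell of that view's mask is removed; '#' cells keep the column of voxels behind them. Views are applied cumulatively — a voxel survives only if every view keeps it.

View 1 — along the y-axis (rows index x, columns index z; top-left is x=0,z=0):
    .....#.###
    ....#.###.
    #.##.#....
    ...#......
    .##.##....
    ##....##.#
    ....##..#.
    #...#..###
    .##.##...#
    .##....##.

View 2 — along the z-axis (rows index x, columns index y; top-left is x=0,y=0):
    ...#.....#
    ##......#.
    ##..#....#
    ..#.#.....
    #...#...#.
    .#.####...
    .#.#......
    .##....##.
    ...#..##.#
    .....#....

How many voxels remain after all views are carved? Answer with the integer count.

start: 10×10×10 = 1000 voxels
V1 y: intersect with XZ mask (39 set) -- 390 left
V2 z: intersect with XY mask (30 set) -- 125 left

remaining voxels: 125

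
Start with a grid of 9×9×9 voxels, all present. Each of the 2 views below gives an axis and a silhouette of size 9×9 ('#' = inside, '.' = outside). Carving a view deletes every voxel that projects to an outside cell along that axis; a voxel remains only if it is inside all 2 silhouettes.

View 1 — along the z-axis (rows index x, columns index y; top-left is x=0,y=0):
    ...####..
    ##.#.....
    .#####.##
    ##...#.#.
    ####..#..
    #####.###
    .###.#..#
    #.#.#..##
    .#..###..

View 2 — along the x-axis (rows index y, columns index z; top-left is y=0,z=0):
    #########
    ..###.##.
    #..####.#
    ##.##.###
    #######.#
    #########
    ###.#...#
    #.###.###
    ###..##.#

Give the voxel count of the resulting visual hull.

voxel count = 309

initial block: 9^3 = 729
carve view 1 (along z, XY-mask fill 45/81): 405 voxels remain
carve view 2 (along x, YZ-mask fill 62/81): 309 voxels remain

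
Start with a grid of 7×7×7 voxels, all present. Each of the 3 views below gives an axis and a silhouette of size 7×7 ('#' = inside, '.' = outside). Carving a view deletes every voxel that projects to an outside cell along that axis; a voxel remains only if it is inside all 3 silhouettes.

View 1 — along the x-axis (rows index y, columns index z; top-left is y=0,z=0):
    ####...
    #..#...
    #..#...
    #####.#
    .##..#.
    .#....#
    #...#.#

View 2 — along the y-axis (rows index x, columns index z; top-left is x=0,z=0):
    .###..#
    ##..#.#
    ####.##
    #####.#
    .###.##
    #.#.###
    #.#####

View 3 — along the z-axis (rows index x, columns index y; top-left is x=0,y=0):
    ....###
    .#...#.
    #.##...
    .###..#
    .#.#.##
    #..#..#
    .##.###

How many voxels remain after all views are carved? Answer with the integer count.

start: 7×7×7 = 343 voxels
  1. axis=0 (YZ plane), |mask|=22  ⇒  voxels=154
  2. axis=1 (XZ plane), |mask|=36  ⇒  voxels=116
  3. axis=2 (XY plane), |mask|=24  ⇒  voxels=59

59 voxels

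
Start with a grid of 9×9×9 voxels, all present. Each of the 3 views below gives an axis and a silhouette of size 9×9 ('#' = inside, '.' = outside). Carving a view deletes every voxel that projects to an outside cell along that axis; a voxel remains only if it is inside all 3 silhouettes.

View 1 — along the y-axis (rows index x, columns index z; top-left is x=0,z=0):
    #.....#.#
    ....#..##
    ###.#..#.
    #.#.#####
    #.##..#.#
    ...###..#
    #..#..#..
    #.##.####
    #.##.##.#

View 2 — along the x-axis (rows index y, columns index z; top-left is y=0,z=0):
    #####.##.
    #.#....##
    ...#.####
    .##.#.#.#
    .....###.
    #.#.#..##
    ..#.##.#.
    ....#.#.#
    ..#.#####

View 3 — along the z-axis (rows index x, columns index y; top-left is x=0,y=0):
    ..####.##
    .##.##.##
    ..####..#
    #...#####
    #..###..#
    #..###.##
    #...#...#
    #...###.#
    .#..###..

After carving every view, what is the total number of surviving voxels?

voxel count = 123

start: 9×9×9 = 729 voxels
carve view 1 (along y, XZ-mask fill 43/81): 387 voxels remain
carve view 2 (along x, YZ-mask fill 42/81): 209 voxels remain
carve view 3 (along z, XY-mask fill 46/81): 123 voxels remain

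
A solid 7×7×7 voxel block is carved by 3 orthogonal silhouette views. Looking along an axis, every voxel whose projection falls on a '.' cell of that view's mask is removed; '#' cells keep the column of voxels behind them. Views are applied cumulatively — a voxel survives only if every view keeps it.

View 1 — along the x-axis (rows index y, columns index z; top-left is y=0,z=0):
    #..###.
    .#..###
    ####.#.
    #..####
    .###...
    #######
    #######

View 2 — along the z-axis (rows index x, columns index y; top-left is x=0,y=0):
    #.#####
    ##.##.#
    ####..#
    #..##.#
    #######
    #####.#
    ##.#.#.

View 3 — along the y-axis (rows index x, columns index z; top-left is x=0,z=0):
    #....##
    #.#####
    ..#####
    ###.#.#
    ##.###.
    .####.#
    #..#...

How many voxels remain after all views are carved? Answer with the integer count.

voxel count = 115

initial block: 7^3 = 343
after view 1 [x-axis, 35 of 49 cells solid] → remaining = 245
after view 2 [z-axis, 37 of 49 cells solid] → remaining = 181
after view 3 [y-axis, 31 of 49 cells solid] → remaining = 115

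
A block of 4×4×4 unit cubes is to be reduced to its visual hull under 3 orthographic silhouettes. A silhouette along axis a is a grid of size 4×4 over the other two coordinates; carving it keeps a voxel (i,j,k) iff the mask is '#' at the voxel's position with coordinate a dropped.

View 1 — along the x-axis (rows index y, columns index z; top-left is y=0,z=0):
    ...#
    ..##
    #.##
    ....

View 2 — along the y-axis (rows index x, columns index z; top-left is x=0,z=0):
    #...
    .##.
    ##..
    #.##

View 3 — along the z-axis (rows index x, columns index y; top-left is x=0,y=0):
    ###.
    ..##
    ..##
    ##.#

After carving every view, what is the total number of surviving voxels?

6 voxels

initial block: 4^3 = 64
carve view 1 (along x, YZ-mask fill 6/16): 24 voxels remain
carve view 2 (along y, XZ-mask fill 8/16): 10 voxels remain
carve view 3 (along z, XY-mask fill 10/16): 6 voxels remain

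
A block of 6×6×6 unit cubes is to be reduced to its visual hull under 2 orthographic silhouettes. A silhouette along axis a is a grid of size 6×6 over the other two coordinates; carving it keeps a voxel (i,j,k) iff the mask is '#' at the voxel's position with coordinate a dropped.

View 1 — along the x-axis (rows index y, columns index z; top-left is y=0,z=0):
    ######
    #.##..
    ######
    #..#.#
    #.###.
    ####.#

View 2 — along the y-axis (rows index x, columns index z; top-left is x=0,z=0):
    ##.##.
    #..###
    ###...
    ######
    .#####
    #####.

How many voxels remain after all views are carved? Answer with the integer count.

full grid |V| = 216
after view 1 [x-axis, 27 of 36 cells solid] → remaining = 162
after view 2 [y-axis, 27 of 36 cells solid] → remaining = 122

remaining voxels: 122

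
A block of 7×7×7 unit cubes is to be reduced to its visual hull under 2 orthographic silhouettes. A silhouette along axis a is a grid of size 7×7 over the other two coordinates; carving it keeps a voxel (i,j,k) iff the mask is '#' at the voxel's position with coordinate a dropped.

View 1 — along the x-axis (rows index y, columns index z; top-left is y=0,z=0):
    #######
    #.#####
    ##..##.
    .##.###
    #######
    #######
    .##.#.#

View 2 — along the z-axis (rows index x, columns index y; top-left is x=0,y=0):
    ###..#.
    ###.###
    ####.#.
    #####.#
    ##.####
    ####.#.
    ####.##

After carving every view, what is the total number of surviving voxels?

219 voxels

initial block: 7^3 = 343
[1] x-view keeps 40 columns → grid now 280
[2] z-view keeps 38 columns → grid now 219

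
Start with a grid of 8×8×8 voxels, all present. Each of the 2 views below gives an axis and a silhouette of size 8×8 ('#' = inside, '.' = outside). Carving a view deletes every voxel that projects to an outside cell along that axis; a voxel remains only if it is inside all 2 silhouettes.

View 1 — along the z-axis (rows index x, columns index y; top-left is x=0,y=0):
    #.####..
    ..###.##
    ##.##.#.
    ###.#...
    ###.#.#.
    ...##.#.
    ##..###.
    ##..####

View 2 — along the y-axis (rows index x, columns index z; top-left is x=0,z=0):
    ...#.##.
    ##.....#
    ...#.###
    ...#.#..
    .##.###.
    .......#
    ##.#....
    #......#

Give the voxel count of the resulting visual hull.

initial block: 8^3 = 512
  1. axis=2 (XY plane), |mask|=38  ⇒  voxels=304
  2. axis=1 (XZ plane), |mask|=23  ⇒  voxels=113

remaining voxels: 113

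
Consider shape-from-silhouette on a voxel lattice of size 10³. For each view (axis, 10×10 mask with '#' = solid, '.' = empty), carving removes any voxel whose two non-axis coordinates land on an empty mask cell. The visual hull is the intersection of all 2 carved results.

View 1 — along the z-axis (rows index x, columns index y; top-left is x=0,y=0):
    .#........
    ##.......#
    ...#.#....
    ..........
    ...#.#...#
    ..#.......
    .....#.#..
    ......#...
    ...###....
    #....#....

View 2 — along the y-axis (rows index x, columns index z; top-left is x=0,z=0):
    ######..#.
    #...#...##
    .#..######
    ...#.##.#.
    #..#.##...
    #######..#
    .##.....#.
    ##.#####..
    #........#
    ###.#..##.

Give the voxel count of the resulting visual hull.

|visual hull| = 84

initial block: 10^3 = 1000
carve view 1 (along z, XY-mask fill 18/100): 180 voxels remain
carve view 2 (along y, XZ-mask fill 52/100): 84 voxels remain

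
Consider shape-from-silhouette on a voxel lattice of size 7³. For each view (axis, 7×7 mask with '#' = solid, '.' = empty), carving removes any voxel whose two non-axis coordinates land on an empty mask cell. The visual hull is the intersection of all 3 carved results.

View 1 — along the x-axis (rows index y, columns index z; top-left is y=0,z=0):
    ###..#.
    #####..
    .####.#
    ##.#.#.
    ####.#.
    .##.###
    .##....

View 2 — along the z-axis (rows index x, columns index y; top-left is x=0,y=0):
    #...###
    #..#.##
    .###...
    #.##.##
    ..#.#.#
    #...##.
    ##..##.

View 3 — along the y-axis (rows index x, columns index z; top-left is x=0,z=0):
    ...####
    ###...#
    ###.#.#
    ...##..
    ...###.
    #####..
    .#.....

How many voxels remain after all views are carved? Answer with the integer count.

before carving: 343 voxels (7×7×7)
  1. axis=0 (YZ plane), |mask|=30  ⇒  voxels=210
  2. axis=2 (XY plane), |mask|=26  ⇒  voxels=110
  3. axis=1 (XZ plane), |mask|=24  ⇒  voxels=48

voxel count = 48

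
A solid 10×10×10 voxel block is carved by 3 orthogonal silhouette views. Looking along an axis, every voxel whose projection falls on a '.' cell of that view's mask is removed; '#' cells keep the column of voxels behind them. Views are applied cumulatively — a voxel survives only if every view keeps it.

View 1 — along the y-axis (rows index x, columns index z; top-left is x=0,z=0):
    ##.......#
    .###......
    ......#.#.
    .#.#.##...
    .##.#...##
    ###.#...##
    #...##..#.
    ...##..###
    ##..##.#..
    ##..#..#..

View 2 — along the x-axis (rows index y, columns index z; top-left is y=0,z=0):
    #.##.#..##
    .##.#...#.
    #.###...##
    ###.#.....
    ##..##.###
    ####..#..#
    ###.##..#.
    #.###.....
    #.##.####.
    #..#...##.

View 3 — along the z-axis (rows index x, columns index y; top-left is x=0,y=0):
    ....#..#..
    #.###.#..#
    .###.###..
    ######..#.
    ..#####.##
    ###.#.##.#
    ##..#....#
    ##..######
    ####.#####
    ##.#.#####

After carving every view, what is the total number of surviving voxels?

initial block: 10^3 = 1000
  1. axis=1 (XZ plane), |mask|=41  ⇒  voxels=410
  2. axis=0 (YZ plane), |mask|=54  ⇒  voxels=234
  3. axis=2 (XY plane), |mask|=64  ⇒  voxels=151

151 voxels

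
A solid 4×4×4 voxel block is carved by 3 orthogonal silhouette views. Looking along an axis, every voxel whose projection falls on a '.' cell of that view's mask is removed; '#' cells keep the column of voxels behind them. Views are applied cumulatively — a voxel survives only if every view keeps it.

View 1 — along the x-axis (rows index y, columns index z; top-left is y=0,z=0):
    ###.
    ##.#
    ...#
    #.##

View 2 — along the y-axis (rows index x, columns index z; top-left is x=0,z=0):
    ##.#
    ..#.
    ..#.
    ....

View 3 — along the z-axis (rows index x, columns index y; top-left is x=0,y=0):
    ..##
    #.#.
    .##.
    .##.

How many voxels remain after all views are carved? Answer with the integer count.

initial block: 4^3 = 64
[1] x-view keeps 10 columns → grid now 40
[2] y-view keeps 5 columns → grid now 12
[3] z-view keeps 8 columns → grid now 4

remaining voxels: 4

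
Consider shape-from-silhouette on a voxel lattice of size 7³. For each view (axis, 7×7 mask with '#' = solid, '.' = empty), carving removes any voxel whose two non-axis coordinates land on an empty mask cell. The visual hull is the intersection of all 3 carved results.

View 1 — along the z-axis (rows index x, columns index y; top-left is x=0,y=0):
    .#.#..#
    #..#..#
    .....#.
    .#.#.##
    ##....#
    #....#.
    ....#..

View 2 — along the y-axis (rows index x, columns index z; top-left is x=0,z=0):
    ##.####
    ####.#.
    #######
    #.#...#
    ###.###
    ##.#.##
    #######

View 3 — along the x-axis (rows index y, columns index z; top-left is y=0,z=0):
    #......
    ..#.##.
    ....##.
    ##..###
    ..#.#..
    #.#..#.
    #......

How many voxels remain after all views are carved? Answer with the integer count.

full grid |V| = 343
V1 z: intersect with XY mask (17 set) -- 119 left
V2 y: intersect with XZ mask (39 set) -- 87 left
V3 x: intersect with YZ mask (17 set) -- 32 left

32 voxels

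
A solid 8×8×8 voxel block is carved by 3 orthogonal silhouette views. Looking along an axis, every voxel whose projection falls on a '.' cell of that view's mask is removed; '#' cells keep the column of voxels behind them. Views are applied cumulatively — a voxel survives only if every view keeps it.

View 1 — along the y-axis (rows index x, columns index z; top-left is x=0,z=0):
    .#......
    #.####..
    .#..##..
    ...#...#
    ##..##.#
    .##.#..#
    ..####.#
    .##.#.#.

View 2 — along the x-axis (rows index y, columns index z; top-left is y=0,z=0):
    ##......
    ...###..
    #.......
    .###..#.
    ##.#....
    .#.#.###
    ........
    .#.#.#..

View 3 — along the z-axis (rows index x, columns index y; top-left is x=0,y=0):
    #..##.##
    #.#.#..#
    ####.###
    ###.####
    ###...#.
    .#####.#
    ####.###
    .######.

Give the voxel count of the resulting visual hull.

voxel count = 52

initial block: 8^3 = 512
carve view 1 (along y, XZ-mask fill 29/64): 232 voxels remain
carve view 2 (along x, YZ-mask fill 21/64): 74 voxels remain
carve view 3 (along z, XY-mask fill 46/64): 52 voxels remain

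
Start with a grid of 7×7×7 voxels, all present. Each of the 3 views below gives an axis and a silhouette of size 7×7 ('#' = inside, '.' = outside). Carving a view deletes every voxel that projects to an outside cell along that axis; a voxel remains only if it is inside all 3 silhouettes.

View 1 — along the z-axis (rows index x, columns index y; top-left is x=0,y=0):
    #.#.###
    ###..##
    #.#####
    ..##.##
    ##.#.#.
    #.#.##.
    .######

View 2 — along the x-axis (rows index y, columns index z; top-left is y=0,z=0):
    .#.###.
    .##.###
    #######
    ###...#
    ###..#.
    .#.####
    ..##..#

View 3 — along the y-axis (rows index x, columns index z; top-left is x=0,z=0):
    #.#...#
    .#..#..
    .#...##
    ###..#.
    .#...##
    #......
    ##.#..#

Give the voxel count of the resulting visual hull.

voxel count = 67

before carving: 343 voxels (7×7×7)
after view 1 [z-axis, 34 of 49 cells solid] → remaining = 238
after view 2 [x-axis, 32 of 49 cells solid] → remaining = 159
after view 3 [y-axis, 20 of 49 cells solid] → remaining = 67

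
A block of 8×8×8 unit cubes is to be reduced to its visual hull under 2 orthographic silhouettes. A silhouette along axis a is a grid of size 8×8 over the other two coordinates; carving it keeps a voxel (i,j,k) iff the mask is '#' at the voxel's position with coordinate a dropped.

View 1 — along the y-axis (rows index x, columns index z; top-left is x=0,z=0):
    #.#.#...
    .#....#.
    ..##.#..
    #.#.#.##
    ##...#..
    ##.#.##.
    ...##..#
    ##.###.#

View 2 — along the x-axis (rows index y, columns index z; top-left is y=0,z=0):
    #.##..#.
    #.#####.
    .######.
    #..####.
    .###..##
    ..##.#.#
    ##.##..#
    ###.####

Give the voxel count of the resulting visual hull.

full grid |V| = 512
V1 y: intersect with XZ mask (30 set) -- 240 left
V2 x: intersect with YZ mask (42 set) -- 157 left

remaining voxels: 157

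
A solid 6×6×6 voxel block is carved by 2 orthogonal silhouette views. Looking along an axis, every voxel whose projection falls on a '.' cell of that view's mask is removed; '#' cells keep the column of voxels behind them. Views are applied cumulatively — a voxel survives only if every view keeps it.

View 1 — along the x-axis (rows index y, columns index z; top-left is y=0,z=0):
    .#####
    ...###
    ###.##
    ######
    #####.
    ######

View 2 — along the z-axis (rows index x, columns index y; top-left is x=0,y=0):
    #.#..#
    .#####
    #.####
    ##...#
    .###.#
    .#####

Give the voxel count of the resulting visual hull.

initial block: 6^3 = 216
after view 1 [x-axis, 30 of 36 cells solid] → remaining = 180
after view 2 [z-axis, 25 of 36 cells solid] → remaining = 127

remaining voxels: 127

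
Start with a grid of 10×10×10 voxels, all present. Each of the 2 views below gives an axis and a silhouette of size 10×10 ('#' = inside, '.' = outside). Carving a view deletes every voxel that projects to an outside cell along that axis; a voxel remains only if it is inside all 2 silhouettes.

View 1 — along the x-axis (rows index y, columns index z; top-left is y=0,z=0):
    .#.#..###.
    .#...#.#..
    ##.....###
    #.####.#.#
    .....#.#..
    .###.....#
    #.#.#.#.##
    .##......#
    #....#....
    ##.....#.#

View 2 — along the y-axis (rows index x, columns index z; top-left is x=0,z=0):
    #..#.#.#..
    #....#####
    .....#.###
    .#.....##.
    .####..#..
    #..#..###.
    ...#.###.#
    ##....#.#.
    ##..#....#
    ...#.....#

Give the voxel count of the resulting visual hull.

full grid |V| = 1000
after view 1 [x-axis, 41 of 100 cells solid] → remaining = 410
after view 2 [y-axis, 42 of 100 cells solid] → remaining = 183

|visual hull| = 183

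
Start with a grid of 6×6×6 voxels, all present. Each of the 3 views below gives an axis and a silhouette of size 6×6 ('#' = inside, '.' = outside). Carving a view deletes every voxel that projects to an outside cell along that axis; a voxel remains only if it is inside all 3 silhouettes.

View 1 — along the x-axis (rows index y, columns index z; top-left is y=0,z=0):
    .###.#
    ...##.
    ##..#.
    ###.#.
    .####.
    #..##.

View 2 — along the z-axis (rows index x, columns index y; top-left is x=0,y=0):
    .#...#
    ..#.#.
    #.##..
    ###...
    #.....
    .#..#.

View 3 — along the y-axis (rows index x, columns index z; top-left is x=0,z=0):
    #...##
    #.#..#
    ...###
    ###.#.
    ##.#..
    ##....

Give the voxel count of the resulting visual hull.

18 voxels

start: 6×6×6 = 216 voxels
  1. axis=0 (YZ plane), |mask|=20  ⇒  voxels=120
  2. axis=2 (XY plane), |mask|=13  ⇒  voxels=42
  3. axis=1 (XZ plane), |mask|=18  ⇒  voxels=18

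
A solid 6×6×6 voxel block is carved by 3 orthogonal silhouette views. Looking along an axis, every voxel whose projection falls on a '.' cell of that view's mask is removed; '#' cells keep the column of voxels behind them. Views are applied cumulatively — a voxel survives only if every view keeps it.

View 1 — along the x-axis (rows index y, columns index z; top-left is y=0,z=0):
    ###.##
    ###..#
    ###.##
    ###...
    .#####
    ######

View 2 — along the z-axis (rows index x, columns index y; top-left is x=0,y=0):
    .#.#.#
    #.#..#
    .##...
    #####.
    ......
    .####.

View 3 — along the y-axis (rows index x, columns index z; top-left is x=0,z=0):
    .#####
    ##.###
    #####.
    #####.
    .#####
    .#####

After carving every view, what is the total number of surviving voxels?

|visual hull| = 62

initial block: 6^3 = 216
carve view 1 (along x, YZ-mask fill 28/36): 168 voxels remain
carve view 2 (along z, XY-mask fill 17/36): 77 voxels remain
carve view 3 (along y, XZ-mask fill 30/36): 62 voxels remain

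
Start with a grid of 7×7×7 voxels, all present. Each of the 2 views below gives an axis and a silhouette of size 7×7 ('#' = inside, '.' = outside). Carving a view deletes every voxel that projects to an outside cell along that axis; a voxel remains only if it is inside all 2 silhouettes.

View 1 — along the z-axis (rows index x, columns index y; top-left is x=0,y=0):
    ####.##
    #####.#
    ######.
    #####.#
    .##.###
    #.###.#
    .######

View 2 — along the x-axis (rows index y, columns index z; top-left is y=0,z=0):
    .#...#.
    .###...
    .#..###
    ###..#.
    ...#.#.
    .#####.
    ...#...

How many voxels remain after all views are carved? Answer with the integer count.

initial block: 7^3 = 343
step 1: project along z, AND mask (40/49) → |grid| = 280
step 2: project along x, AND mask (21/49) → |grid| = 118

118 voxels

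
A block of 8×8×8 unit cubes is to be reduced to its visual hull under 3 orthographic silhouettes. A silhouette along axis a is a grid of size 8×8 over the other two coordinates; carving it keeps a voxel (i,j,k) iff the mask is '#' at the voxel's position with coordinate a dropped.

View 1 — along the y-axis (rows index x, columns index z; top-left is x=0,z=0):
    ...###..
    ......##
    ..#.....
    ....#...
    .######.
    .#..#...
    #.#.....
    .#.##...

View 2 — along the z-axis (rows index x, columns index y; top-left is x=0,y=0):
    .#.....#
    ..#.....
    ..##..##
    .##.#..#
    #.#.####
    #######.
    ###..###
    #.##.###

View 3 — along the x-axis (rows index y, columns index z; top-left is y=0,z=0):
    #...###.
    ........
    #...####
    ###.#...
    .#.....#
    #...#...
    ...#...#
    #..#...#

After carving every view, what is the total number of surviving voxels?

|visual hull| = 32

full grid |V| = 512
after view 1 [y-axis, 20 of 64 cells solid] → remaining = 160
after view 2 [z-axis, 36 of 64 cells solid] → remaining = 96
after view 3 [x-axis, 22 of 64 cells solid] → remaining = 32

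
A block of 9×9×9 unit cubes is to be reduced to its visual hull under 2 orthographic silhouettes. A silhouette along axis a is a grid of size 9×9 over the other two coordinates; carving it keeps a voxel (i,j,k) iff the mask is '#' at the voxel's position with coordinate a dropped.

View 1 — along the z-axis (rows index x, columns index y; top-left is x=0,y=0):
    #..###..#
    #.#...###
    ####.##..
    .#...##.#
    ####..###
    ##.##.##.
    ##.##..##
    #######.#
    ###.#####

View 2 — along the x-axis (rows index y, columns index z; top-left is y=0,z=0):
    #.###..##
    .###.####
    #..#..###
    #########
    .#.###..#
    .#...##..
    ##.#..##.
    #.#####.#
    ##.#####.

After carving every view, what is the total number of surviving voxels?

start: 9×9×9 = 729 voxels
step 1: project along z, AND mask (55/81) → |grid| = 495
step 2: project along x, AND mask (54/81) → |grid| = 335

remaining voxels: 335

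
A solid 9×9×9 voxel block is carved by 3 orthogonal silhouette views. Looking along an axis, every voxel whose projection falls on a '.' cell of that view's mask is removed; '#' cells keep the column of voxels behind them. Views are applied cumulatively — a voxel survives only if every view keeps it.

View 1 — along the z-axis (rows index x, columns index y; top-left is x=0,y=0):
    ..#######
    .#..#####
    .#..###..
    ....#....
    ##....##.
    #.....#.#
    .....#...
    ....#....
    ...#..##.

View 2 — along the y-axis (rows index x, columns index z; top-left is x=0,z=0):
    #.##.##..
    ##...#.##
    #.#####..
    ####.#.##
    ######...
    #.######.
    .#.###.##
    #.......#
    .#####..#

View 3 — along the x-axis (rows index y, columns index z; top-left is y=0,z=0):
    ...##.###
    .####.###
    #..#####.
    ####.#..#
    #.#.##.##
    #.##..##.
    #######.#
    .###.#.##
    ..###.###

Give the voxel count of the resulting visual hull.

|visual hull| = 119

before carving: 729 voxels (9×9×9)
step 1: project along z, AND mask (30/81) → |grid| = 270
step 2: project along y, AND mask (50/81) → |grid| = 167
step 3: project along x, AND mask (55/81) → |grid| = 119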